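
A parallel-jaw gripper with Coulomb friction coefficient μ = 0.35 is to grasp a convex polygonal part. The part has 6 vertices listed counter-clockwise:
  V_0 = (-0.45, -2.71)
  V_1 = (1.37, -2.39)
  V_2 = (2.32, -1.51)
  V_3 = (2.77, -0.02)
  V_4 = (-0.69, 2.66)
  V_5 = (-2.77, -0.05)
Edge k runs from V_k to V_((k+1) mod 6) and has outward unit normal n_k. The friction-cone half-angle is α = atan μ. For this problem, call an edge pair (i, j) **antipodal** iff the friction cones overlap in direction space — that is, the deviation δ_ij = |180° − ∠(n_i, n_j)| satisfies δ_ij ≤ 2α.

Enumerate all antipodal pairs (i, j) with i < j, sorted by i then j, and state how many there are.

α = atan 0.35 = 19.29°;  2α = 38.58°
n_0 = (+0.1732, -0.9849)
n_1 = (+0.6796, -0.7336)
n_2 = (+0.9573, -0.2891)
n_3 = (+0.6124, +0.7906)
n_4 = (-0.7933, +0.6089)
n_5 = (-0.7536, -0.6573)
  (0,1): δ = 147.16°  ·
  (0,2): δ = 116.78°  ·
  (0,3): δ = 47.73°  ·
  (0,4): δ = 42.52°  ·
  (0,5): δ = 121.12°  ·
  (1,2): δ = 149.61°  ·
  (1,3): δ = 80.57°  ·
  (1,4): δ = 9.68°  ✓
  (1,5): δ = 88.28°  ·
  (2,3): δ = 110.96°  ·
  (2,4): δ = 20.70°  ✓
  (2,5): δ = 57.90°  ·
  (3,4): δ = 89.75°  ·
  (3,5): δ = 11.15°  ✓
  (4,5): δ = 101.40°  ·
antipodal pairs: 3

count = 3; pairs: (1,4), (2,4), (3,5)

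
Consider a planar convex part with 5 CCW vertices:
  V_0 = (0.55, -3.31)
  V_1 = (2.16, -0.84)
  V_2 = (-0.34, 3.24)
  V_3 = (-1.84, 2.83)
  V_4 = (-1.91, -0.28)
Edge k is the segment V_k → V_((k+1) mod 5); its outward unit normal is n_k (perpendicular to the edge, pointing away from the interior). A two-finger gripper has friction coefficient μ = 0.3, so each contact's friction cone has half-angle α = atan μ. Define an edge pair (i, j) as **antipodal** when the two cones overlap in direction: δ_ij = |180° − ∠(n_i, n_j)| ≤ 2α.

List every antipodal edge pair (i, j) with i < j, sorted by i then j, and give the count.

α = atan 0.3 = 16.70°;  2α = 33.40°
n_0 = (+0.8377, -0.5461)
n_1 = (+0.8527, +0.5225)
n_2 = (-0.2637, +0.9646)
n_3 = (-0.9997, +0.0225)
n_4 = (-0.7763, -0.6303)
  (0,1): δ = 115.41°  ·
  (0,2): δ = 41.62°  ·
  (0,3): δ = 31.81°  ✓
  (0,4): δ = 72.17°  ·
  (1,2): δ = 106.21°  ·
  (1,3): δ = 32.79°  ✓
  (1,4): δ = 7.57°  ✓
  (2,3): δ = 106.58°  ·
  (2,4): δ = 66.21°  ·
  (3,4): δ = 139.64°  ·
antipodal pairs: 3

count = 3; pairs: (0,3), (1,3), (1,4)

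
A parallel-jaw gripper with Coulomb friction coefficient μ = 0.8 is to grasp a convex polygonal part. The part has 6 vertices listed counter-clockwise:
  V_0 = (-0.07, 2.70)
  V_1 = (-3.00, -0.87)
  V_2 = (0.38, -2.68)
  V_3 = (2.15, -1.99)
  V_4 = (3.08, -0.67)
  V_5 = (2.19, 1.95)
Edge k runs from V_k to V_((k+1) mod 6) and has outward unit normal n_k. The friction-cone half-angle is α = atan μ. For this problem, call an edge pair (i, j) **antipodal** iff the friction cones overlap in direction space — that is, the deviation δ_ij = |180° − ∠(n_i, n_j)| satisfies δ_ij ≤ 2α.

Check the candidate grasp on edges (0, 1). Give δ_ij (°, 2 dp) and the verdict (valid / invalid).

δ = 78.79°, invalid

α = atan 0.8 = 38.66°;  2α = 77.32°
edge 0: e_0 = (-2.93, -3.57);  n_0 = (-0.7730, +0.6344)
edge 1: e_1 = (+3.38, -1.81);  n_1 = (-0.4721, -0.8816)
∠(n_0, n_1) = 101.21°
δ = |180° − 101.21°| = 78.79°
78.79° > 2α = 77.32°  →  invalid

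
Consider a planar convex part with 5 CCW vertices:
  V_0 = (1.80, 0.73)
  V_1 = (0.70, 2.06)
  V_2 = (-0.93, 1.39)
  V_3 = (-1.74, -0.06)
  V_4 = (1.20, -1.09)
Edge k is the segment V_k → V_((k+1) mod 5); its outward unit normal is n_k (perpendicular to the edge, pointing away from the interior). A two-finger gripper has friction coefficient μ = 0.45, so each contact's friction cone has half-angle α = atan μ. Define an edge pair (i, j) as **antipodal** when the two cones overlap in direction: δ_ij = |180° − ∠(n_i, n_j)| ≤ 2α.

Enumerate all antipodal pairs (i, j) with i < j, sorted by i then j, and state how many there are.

α = atan 0.45 = 24.23°;  2α = 48.46°
n_0 = (+0.7706, +0.6373)
n_1 = (-0.3802, +0.9249)
n_2 = (-0.8730, +0.4877)
n_3 = (-0.3306, -0.9438)
n_4 = (+0.9497, -0.3131)
  (0,1): δ = 107.25°  ·
  (0,2): δ = 68.78°  ·
  (0,3): δ = 31.10°  ✓
  (0,4): δ = 122.16°  ·
  (1,2): δ = 141.53°  ·
  (1,3): δ = 41.65°  ✓
  (1,4): δ = 49.41°  ·
  (2,3): δ = 80.12°  ·
  (2,4): δ = 10.94°  ✓
  (3,4): δ = 88.94°  ·
antipodal pairs: 3

count = 3; pairs: (0,3), (1,3), (2,4)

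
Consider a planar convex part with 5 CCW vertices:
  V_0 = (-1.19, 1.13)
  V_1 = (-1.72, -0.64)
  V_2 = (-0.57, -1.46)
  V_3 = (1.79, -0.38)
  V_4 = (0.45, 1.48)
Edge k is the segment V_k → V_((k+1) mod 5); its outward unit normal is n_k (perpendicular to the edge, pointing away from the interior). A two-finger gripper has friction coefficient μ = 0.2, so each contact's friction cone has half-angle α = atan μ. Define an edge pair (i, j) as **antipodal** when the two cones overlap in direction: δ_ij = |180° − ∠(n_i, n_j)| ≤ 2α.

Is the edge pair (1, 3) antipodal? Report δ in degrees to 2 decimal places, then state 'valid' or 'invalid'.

δ = 18.74°, valid

α = atan 0.2 = 11.31°;  2α = 22.62°
edge 1: e_1 = (+1.15, -0.82);  n_1 = (-0.5806, -0.8142)
edge 3: e_3 = (-1.34, +1.86);  n_3 = (+0.8114, +0.5845)
∠(n_1, n_3) = 161.26°
δ = |180° − 161.26°| = 18.74°
18.74° ≤ 2α = 22.62°  →  valid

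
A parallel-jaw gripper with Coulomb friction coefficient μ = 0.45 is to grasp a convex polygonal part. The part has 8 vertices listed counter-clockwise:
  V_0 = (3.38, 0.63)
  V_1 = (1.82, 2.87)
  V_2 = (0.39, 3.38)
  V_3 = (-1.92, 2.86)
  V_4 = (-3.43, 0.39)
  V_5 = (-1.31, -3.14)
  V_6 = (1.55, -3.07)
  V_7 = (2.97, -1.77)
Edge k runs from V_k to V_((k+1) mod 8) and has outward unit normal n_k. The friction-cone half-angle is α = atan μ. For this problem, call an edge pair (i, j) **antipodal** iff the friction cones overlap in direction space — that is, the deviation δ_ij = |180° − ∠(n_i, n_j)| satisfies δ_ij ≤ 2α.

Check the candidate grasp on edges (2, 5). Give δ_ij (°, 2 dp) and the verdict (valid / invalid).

δ = 11.28°, valid

α = atan 0.45 = 24.23°;  2α = 48.46°
edge 2: e_2 = (-2.31, -0.52);  n_2 = (-0.2196, +0.9756)
edge 5: e_5 = (+2.86, +0.07);  n_5 = (+0.0245, -0.9997)
∠(n_2, n_5) = 168.72°
δ = |180° − 168.72°| = 11.28°
11.28° ≤ 2α = 48.46°  →  valid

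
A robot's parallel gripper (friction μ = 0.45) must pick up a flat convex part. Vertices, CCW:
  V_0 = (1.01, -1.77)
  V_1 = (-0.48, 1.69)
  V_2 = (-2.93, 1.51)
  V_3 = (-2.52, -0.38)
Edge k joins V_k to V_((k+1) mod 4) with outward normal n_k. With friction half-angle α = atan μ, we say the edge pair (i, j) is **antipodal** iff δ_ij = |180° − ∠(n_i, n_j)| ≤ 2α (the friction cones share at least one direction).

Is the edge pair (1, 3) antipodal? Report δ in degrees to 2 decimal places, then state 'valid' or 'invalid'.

δ = 25.69°, valid

α = atan 0.45 = 24.23°;  2α = 48.46°
edge 1: e_1 = (-2.45, -0.18);  n_1 = (-0.0733, +0.9973)
edge 3: e_3 = (+3.53, -1.39);  n_3 = (-0.3664, -0.9305)
∠(n_1, n_3) = 154.31°
δ = |180° − 154.31°| = 25.69°
25.69° ≤ 2α = 48.46°  →  valid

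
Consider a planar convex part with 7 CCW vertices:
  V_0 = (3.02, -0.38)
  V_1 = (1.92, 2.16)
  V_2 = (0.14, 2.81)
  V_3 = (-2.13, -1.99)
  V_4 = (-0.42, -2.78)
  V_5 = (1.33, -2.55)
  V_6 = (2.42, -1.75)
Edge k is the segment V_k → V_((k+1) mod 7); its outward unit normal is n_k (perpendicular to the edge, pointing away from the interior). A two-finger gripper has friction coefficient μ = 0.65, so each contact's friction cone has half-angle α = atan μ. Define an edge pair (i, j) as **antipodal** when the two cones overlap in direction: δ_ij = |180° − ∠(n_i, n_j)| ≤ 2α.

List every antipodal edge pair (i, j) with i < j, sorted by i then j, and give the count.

count = 8; pairs: (0,2), (0,3), (1,3), (1,4), (1,5), (2,4), (2,5), (2,6)

α = atan 0.65 = 33.02°;  2α = 66.05°
n_0 = (+0.9176, +0.3974)
n_1 = (+0.3430, +0.9393)
n_2 = (-0.9040, +0.4275)
n_3 = (-0.4194, -0.9078)
n_4 = (+0.1303, -0.9915)
n_5 = (+0.5917, -0.8062)
n_6 = (+0.9160, -0.4012)
  (0,1): δ = 133.48°  ·
  (0,2): δ = 48.73°  ✓
  (0,3): δ = 41.79°  ✓
  (0,4): δ = 74.07°  ·
  (0,5): δ = 102.86°  ·
  (0,6): δ = 132.93°  ·
  (1,2): δ = 95.25°  ·
  (1,3): δ = 4.74°  ✓
  (1,4): δ = 27.55°  ✓
  (1,5): δ = 56.34°  ✓
  (1,6): δ = 86.41°  ·
  (2,3): δ = 89.49°  ·
  (2,4): δ = 57.20°  ✓
  (2,5): δ = 28.41°  ✓
  (2,6): δ = 1.66°  ✓
  (3,4): δ = 147.72°  ·
  (3,5): δ = 118.93°  ·
  (3,6): δ = 88.85°  ·
  (4,5): δ = 151.21°  ·
  (4,6): δ = 121.14°  ·
  (5,6): δ = 149.93°  ·
antipodal pairs: 8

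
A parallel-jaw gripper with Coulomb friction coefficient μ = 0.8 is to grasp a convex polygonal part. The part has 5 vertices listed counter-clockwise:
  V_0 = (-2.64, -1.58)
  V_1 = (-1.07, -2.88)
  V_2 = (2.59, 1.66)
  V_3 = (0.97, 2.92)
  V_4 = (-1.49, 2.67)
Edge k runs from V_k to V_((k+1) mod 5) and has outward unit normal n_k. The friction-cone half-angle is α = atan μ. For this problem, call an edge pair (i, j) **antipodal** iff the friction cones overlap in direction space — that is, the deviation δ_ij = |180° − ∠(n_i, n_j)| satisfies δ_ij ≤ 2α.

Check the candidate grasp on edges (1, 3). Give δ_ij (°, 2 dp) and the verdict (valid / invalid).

δ = 45.32°, valid

α = atan 0.8 = 38.66°;  2α = 77.32°
edge 1: e_1 = (+3.66, +4.54);  n_1 = (+0.7785, -0.6276)
edge 3: e_3 = (-2.46, -0.25);  n_3 = (-0.1011, +0.9949)
∠(n_1, n_3) = 134.68°
δ = |180° − 134.68°| = 45.32°
45.32° ≤ 2α = 77.32°  →  valid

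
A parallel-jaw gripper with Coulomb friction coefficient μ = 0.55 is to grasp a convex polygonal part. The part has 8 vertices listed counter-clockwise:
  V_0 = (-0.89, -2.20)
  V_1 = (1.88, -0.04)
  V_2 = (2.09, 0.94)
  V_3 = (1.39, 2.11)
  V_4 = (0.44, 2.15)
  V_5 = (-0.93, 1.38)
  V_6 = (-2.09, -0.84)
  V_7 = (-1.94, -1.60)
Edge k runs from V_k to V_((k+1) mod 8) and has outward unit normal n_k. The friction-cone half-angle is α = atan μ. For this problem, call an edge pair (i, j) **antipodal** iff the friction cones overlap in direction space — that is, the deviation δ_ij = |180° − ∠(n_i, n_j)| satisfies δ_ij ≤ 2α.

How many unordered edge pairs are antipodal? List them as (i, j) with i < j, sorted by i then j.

α = atan 0.55 = 28.81°;  2α = 57.62°
n_0 = (+0.6149, -0.7886)
n_1 = (+0.9778, -0.2095)
n_2 = (+0.8581, +0.5134)
n_3 = (+0.0421, +0.9991)
n_4 = (-0.4900, +0.8717)
n_5 = (-0.8863, +0.4631)
n_6 = (-0.9811, -0.1936)
n_7 = (-0.4961, -0.8682)
  (0,1): δ = 140.04°  ·
  (0,2): δ = 97.05°  ·
  (0,3): δ = 40.36°  ✓
  (0,4): δ = 8.61°  ✓
  (0,5): δ = 24.47°  ✓
  (0,6): δ = 63.22°  ·
  (0,7): δ = 112.31°  ·
  (1,2): δ = 137.01°  ·
  (1,3): δ = 80.32°  ·
  (1,4): δ = 48.57°  ✓
  (1,5): δ = 15.49°  ✓
  (1,6): δ = 23.26°  ✓
  (1,7): δ = 72.35°  ·
  (2,3): δ = 123.30°  ·
  (2,4): δ = 91.55°  ·
  (2,5): δ = 58.48°  ·
  (2,6): δ = 19.73°  ✓
  (2,7): δ = 29.36°  ✓
  (3,4): δ = 148.25°  ·
  (3,5): δ = 115.18°  ·
  (3,6): δ = 76.42°  ·
  (3,7): δ = 27.33°  ✓
  (4,5): δ = 146.93°  ·
  (4,6): δ = 108.17°  ·
  (4,7): δ = 59.08°  ·
  (5,6): δ = 141.25°  ·
  (5,7): δ = 92.16°  ·
  (6,7): δ = 130.91°  ·
antipodal pairs: 9

count = 9; pairs: (0,3), (0,4), (0,5), (1,4), (1,5), (1,6), (2,6), (2,7), (3,7)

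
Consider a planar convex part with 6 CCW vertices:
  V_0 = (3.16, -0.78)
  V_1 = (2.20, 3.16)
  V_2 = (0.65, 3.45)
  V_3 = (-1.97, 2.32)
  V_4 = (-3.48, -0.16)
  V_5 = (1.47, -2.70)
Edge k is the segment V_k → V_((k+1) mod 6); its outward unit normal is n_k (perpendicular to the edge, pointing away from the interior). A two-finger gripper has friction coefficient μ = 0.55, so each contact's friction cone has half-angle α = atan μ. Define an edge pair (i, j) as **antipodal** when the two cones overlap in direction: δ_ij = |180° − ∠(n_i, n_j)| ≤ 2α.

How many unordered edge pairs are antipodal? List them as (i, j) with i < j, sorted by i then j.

α = atan 0.55 = 28.81°;  2α = 57.62°
n_0 = (+0.9716, +0.2367)
n_1 = (+0.1839, +0.9829)
n_2 = (-0.3960, +0.9182)
n_3 = (-0.8541, +0.5201)
n_4 = (-0.4565, -0.8897)
n_5 = (+0.7506, -0.6607)
  (0,1): δ = 114.29°  ·
  (0,2): δ = 80.36°  ·
  (0,3): δ = 45.03°  ✓
  (0,4): δ = 49.14°  ✓
  (0,5): δ = 124.95°  ·
  (1,2): δ = 146.07°  ·
  (1,3): δ = 110.74°  ·
  (1,4): δ = 16.57°  ✓
  (1,5): δ = 59.24°  ·
  (2,3): δ = 144.67°  ·
  (2,4): δ = 50.49°  ✓
  (2,5): δ = 25.32°  ✓
  (3,4): δ = 85.83°  ·
  (3,5): δ = 10.02°  ✓
  (4,5): δ = 104.19°  ·
antipodal pairs: 6

count = 6; pairs: (0,3), (0,4), (1,4), (2,4), (2,5), (3,5)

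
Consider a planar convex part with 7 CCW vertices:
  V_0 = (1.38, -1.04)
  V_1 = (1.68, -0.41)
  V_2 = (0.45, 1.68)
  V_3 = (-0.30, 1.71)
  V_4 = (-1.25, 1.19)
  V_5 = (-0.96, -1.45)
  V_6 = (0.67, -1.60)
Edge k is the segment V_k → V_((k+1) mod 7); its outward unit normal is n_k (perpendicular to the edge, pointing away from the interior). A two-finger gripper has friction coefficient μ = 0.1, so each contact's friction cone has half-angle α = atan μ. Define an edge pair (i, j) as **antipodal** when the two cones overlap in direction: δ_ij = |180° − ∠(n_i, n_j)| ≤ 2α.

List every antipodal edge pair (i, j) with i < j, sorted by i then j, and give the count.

count = 2; pairs: (2,5), (3,6)

α = atan 0.1 = 5.71°;  2α = 11.42°
n_0 = (+0.9029, -0.4299)
n_1 = (+0.8618, +0.5072)
n_2 = (+0.0400, +0.9992)
n_3 = (-0.4801, +0.8772)
n_4 = (-0.9940, -0.1092)
n_5 = (-0.0916, -0.9958)
n_6 = (+0.6193, -0.7852)
  (0,1): δ = 124.06°  ·
  (0,2): δ = 66.83°  ·
  (0,3): δ = 35.84°  ·
  (0,4): δ = 31.73°  ·
  (0,5): δ = 110.21°  ·
  (0,6): δ = 153.73°  ·
  (1,2): δ = 122.77°  ·
  (1,3): δ = 91.78°  ·
  (1,4): δ = 24.21°  ·
  (1,5): δ = 54.26°  ·
  (1,6): δ = 97.79°  ·
  (2,3): δ = 149.01°  ·
  (2,4): δ = 81.44°  ·
  (2,5): δ = 2.97°  ✓
  (2,6): δ = 40.55°  ·
  (3,4): δ = 112.43°  ·
  (3,5): δ = 33.95°  ·
  (3,6): δ = 9.57°  ✓
  (4,5): δ = 101.53°  ·
  (4,6): δ = 58.00°  ·
  (5,6): δ = 136.48°  ·
antipodal pairs: 2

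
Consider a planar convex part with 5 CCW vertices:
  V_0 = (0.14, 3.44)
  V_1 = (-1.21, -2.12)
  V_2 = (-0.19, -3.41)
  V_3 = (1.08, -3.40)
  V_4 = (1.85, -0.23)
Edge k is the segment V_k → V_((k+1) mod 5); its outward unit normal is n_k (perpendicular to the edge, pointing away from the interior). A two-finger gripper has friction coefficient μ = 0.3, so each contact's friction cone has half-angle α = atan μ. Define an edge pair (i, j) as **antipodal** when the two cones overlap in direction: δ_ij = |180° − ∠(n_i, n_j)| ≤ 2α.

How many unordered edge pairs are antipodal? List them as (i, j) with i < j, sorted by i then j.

count = 2; pairs: (0,3), (1,4)

α = atan 0.3 = 16.70°;  2α = 33.40°
n_0 = (-0.9718, +0.2360)
n_1 = (-0.7844, -0.6202)
n_2 = (+0.0079, -1.0000)
n_3 = (+0.9717, -0.2360)
n_4 = (+0.9064, +0.4223)
  (0,1): δ = 128.02°  ·
  (0,2): δ = 75.90°  ·
  (0,3): δ = 0.01°  ✓
  (0,4): δ = 38.63°  ·
  (1,2): δ = 127.88°  ·
  (1,3): δ = 51.99°  ·
  (1,4): δ = 13.35°  ✓
  (2,3): δ = 104.10°  ·
  (2,4): δ = 65.47°  ·
  (3,4): δ = 141.36°  ·
antipodal pairs: 2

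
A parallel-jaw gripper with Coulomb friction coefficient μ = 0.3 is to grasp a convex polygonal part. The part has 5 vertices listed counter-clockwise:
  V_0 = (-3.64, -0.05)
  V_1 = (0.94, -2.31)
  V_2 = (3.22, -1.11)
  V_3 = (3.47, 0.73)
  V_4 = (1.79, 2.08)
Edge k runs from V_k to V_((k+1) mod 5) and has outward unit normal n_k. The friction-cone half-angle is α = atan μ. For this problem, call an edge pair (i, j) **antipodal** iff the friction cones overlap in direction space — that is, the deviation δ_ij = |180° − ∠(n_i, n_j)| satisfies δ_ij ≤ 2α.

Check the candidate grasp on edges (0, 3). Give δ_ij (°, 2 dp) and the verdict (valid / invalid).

α = atan 0.3 = 16.70°;  2α = 33.40°
edge 0: e_0 = (+4.58, -2.26);  n_0 = (-0.4425, -0.8968)
edge 3: e_3 = (-1.68, +1.35);  n_3 = (+0.6264, +0.7795)
∠(n_0, n_3) = 167.48°
δ = |180° − 167.48°| = 12.52°
12.52° ≤ 2α = 33.40°  →  valid

δ = 12.52°, valid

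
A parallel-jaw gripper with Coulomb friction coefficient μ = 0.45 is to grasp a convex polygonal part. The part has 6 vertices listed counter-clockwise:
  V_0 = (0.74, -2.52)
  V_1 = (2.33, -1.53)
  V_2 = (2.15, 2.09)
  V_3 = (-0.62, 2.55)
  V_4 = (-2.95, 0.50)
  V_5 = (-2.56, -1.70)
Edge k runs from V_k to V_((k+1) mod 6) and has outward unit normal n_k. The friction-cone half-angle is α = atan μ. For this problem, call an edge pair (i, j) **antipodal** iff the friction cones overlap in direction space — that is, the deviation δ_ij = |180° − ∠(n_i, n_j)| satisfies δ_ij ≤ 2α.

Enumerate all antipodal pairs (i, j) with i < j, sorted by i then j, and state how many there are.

α = atan 0.45 = 24.23°;  2α = 48.46°
n_0 = (+0.5286, -0.8489)
n_1 = (+0.9988, +0.0497)
n_2 = (+0.1638, +0.9865)
n_3 = (-0.6606, +0.7508)
n_4 = (-0.9846, -0.1746)
n_5 = (-0.2412, -0.9705)
  (0,1): δ = 119.06°  ·
  (0,2): δ = 41.34°  ✓
  (0,3): δ = 9.43°  ✓
  (0,4): δ = 68.14°  ·
  (0,5): δ = 134.14°  ·
  (1,2): δ = 102.28°  ·
  (1,3): δ = 51.50°  ·
  (1,4): δ = 7.21°  ✓
  (1,5): δ = 73.20°  ·
  (2,3): δ = 129.23°  ·
  (2,4): δ = 70.52°  ·
  (2,5): δ = 4.53°  ✓
  (3,4): δ = 121.29°  ·
  (3,5): δ = 55.30°  ·
  (4,5): δ = 114.01°  ·
antipodal pairs: 4

count = 4; pairs: (0,2), (0,3), (1,4), (2,5)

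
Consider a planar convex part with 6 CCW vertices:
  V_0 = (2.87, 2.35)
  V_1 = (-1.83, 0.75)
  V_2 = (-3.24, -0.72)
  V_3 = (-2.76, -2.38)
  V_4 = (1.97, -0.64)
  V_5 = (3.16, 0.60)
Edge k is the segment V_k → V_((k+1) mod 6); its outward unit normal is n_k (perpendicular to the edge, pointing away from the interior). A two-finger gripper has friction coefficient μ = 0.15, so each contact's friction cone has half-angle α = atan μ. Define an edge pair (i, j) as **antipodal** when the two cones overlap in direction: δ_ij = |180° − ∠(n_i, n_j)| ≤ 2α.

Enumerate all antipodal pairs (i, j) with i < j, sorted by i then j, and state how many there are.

count = 3; pairs: (0,3), (1,4), (2,5)

α = atan 0.15 = 8.53°;  2α = 17.06°
n_0 = (-0.3223, +0.9466)
n_1 = (-0.7217, +0.6922)
n_2 = (-0.9606, -0.2778)
n_3 = (+0.3452, -0.9385)
n_4 = (+0.7215, -0.6924)
n_5 = (+0.9865, +0.1635)
  (0,1): δ = 152.61°  ·
  (0,2): δ = 92.67°  ·
  (0,3): δ = 1.40°  ✓
  (0,4): δ = 27.38°  ·
  (0,5): δ = 80.61°  ·
  (1,2): δ = 120.07°  ·
  (1,3): δ = 26.00°  ·
  (1,4): δ = 0.01°  ✓
  (1,5): δ = 53.22°  ·
  (2,3): δ = 85.93°  ·
  (2,4): δ = 59.95°  ·
  (2,5): δ = 6.72°  ✓
  (3,4): δ = 154.02°  ·
  (3,5): δ = 100.79°  ·
  (4,5): δ = 126.77°  ·
antipodal pairs: 3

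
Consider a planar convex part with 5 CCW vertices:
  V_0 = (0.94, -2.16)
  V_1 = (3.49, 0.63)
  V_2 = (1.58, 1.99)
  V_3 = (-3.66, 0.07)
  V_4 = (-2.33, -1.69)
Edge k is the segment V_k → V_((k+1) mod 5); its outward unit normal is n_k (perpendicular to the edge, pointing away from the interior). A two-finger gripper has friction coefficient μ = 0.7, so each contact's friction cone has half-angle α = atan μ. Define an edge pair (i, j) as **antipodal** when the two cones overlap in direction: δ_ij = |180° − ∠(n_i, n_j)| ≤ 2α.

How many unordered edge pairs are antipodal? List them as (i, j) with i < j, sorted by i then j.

count = 4; pairs: (0,2), (1,3), (1,4), (2,4)

α = atan 0.7 = 34.99°;  2α = 69.98°
n_0 = (+0.7381, -0.6746)
n_1 = (+0.5800, +0.8146)
n_2 = (-0.3440, +0.9390)
n_3 = (-0.7978, -0.6029)
n_4 = (-0.1423, -0.9898)
  (0,1): δ = 83.03°  ·
  (0,2): δ = 27.45°  ✓
  (0,3): δ = 79.50°  ·
  (0,4): δ = 124.25°  ·
  (1,2): δ = 124.42°  ·
  (1,3): δ = 17.47°  ✓
  (1,4): δ = 27.27°  ✓
  (2,3): δ = 73.05°  ·
  (2,4): δ = 28.30°  ✓
  (3,4): δ = 135.26°  ·
antipodal pairs: 4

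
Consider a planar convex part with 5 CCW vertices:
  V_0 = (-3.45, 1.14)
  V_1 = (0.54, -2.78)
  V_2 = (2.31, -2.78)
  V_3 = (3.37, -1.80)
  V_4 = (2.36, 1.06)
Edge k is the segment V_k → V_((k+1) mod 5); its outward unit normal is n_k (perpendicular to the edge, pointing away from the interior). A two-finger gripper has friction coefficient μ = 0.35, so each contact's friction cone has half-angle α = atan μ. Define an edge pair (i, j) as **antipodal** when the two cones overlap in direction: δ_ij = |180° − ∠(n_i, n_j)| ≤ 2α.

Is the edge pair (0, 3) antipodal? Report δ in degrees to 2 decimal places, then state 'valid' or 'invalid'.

α = atan 0.35 = 19.29°;  2α = 38.58°
edge 0: e_0 = (+3.99, -3.92);  n_0 = (-0.7008, -0.7133)
edge 3: e_3 = (-1.01, +2.86);  n_3 = (+0.9429, +0.3330)
∠(n_0, n_3) = 153.94°
δ = |180° − 153.94°| = 26.06°
26.06° ≤ 2α = 38.58°  →  valid

δ = 26.06°, valid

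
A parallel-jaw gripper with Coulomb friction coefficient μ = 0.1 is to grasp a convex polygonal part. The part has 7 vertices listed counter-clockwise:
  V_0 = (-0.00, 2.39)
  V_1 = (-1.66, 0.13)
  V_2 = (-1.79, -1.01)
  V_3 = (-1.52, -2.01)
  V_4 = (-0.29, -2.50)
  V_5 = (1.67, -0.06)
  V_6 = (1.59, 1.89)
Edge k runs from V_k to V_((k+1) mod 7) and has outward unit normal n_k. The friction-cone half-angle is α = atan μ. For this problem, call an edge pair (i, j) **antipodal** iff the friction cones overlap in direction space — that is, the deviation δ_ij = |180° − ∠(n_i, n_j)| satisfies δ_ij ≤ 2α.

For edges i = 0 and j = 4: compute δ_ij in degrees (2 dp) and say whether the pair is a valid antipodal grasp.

δ = 2.48°, valid

α = atan 0.1 = 5.71°;  2α = 11.42°
edge 0: e_0 = (-1.66, -2.26);  n_0 = (-0.8060, +0.5920)
edge 4: e_4 = (+1.96, +2.44);  n_4 = (+0.7796, -0.6263)
∠(n_0, n_4) = 177.52°
δ = |180° − 177.52°| = 2.48°
2.48° ≤ 2α = 11.42°  →  valid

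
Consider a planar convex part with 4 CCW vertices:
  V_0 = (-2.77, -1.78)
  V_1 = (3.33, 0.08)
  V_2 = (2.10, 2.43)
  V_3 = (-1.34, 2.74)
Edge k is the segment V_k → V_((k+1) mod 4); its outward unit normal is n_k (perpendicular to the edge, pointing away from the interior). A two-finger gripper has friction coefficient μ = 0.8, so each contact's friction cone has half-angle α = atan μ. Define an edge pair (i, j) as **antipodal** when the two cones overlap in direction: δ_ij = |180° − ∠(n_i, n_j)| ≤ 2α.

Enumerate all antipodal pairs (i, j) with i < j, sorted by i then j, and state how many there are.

α = atan 0.8 = 38.66°;  2α = 77.32°
n_0 = (+0.2917, -0.9565)
n_1 = (+0.8860, +0.4637)
n_2 = (+0.0898, +0.9960)
n_3 = (-0.9534, +0.3016)
  (0,1): δ = 79.33°  ·
  (0,2): δ = 22.11°  ✓
  (0,3): δ = 55.49°  ✓
  (1,2): δ = 122.78°  ·
  (1,3): δ = 45.18°  ✓
  (2,3): δ = 102.41°  ·
antipodal pairs: 3

count = 3; pairs: (0,2), (0,3), (1,3)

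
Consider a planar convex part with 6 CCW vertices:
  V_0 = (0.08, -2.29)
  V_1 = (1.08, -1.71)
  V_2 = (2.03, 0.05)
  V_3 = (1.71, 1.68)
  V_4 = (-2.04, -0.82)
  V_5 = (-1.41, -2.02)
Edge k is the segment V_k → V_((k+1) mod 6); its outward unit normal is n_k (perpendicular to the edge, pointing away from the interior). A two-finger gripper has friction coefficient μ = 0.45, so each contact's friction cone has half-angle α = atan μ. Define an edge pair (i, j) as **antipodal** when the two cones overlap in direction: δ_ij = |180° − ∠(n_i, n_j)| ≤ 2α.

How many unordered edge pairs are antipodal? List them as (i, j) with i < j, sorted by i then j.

count = 4; pairs: (0,3), (1,3), (2,4), (3,5)

α = atan 0.45 = 24.23°;  2α = 48.46°
n_0 = (+0.5017, -0.8650)
n_1 = (+0.8800, -0.4750)
n_2 = (+0.9813, +0.1926)
n_3 = (-0.5547, +0.8321)
n_4 = (-0.8854, -0.4648)
n_5 = (-0.1783, -0.9840)
  (0,1): δ = 148.47°  ·
  (0,2): δ = 109.01°  ·
  (0,3): δ = 3.58°  ✓
  (0,4): δ = 87.59°  ·
  (0,5): δ = 139.62°  ·
  (1,2): δ = 140.53°  ·
  (1,3): δ = 27.95°  ✓
  (1,4): δ = 56.06°  ·
  (1,5): δ = 108.09°  ·
  (2,3): δ = 67.42°  ·
  (2,4): δ = 16.59°  ✓
  (2,5): δ = 68.62°  ·
  (3,4): δ = 95.99°  ·
  (3,5): δ = 43.96°  ✓
  (4,5): δ = 127.97°  ·
antipodal pairs: 4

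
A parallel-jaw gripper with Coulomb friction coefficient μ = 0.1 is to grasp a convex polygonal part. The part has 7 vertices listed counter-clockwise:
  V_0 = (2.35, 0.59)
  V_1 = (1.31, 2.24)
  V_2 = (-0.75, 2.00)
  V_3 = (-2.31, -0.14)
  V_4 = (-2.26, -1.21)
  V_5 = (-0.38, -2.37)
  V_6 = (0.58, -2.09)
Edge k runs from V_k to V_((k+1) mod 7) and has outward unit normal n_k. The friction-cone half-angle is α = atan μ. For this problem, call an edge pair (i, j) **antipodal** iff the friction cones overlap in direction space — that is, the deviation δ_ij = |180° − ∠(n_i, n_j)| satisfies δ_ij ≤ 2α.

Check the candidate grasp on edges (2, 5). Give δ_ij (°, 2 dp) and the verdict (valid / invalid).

δ = 37.65°, invalid

α = atan 0.1 = 5.71°;  2α = 11.42°
edge 2: e_2 = (-1.56, -2.14);  n_2 = (-0.8081, +0.5891)
edge 5: e_5 = (+0.96, +0.28);  n_5 = (+0.2800, -0.9600)
∠(n_2, n_5) = 142.35°
δ = |180° − 142.35°| = 37.65°
37.65° > 2α = 11.42°  →  invalid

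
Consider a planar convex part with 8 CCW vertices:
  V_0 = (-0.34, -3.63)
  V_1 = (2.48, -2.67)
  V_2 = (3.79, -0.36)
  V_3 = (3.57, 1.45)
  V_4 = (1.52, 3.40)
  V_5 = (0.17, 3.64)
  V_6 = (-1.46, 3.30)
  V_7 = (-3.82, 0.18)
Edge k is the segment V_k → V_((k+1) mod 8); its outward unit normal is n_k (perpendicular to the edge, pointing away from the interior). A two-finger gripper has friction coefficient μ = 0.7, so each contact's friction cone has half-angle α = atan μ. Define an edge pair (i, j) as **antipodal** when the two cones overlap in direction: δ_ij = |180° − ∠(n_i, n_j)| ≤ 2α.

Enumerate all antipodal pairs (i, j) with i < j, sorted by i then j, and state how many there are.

α = atan 0.7 = 34.99°;  2α = 69.98°
n_0 = (+0.3223, -0.9466)
n_1 = (+0.8699, -0.4933)
n_2 = (+0.9927, +0.1207)
n_3 = (+0.6892, +0.7246)
n_4 = (+0.1750, +0.9846)
n_5 = (-0.2042, +0.9789)
n_6 = (-0.7975, +0.6033)
n_7 = (-0.7384, -0.6744)
  (0,1): δ = 138.36°  ·
  (0,2): δ = 101.87°  ·
  (0,3): δ = 62.37°  ✓
  (0,4): δ = 28.88°  ✓
  (0,5): δ = 7.02°  ✓
  (0,6): δ = 34.10°  ✓
  (0,7): δ = 113.61°  ·
  (1,2): δ = 143.51°  ·
  (1,3): δ = 104.01°  ·
  (1,4): δ = 70.52°  ·
  (1,5): δ = 48.66°  ✓
  (1,6): δ = 7.55°  ✓
  (1,7): δ = 71.97°  ·
  (2,3): δ = 140.50°  ·
  (2,4): δ = 107.01°  ·
  (2,5): δ = 85.15°  ·
  (2,6): δ = 44.03°  ✓
  (2,7): δ = 35.48°  ✓
  (3,4): δ = 146.51°  ·
  (3,5): δ = 124.65°  ·
  (3,6): δ = 83.54°  ·
  (3,7): δ = 4.02°  ✓
  (4,5): δ = 158.14°  ·
  (4,6): δ = 117.02°  ·
  (4,7): δ = 37.51°  ✓
  (5,6): δ = 138.89°  ·
  (5,7): δ = 59.37°  ✓
  (6,7): δ = 100.49°  ·
antipodal pairs: 11

count = 11; pairs: (0,3), (0,4), (0,5), (0,6), (1,5), (1,6), (2,6), (2,7), (3,7), (4,7), (5,7)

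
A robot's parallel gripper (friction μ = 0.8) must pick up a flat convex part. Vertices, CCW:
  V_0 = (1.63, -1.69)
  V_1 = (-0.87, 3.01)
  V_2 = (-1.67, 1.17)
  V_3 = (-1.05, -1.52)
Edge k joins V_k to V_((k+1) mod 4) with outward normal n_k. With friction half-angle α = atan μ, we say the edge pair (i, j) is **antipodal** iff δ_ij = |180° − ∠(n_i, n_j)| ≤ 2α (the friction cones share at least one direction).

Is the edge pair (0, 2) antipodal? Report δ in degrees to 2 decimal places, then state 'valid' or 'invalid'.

α = atan 0.8 = 38.66°;  2α = 77.32°
edge 0: e_0 = (-2.50, +4.70);  n_0 = (+0.8829, +0.4696)
edge 2: e_2 = (+0.62, -2.69);  n_2 = (-0.9745, -0.2246)
∠(n_0, n_2) = 164.97°
δ = |180° − 164.97°| = 15.03°
15.03° ≤ 2α = 77.32°  →  valid

δ = 15.03°, valid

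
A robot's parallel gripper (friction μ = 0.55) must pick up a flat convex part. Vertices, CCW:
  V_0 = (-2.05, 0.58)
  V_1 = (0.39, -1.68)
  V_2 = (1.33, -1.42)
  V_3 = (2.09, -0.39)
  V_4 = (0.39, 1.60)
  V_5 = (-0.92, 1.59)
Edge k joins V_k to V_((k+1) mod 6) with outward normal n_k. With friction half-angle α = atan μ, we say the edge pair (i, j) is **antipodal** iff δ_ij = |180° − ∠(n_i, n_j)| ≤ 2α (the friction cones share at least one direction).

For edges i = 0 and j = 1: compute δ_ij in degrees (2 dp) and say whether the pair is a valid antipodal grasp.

δ = 121.73°, invalid

α = atan 0.55 = 28.81°;  2α = 57.62°
edge 0: e_0 = (+2.44, -2.26);  n_0 = (-0.6795, -0.7336)
edge 1: e_1 = (+0.94, +0.26);  n_1 = (+0.2666, -0.9638)
∠(n_0, n_1) = 58.27°
δ = |180° − 58.27°| = 121.73°
121.73° > 2α = 57.62°  →  invalid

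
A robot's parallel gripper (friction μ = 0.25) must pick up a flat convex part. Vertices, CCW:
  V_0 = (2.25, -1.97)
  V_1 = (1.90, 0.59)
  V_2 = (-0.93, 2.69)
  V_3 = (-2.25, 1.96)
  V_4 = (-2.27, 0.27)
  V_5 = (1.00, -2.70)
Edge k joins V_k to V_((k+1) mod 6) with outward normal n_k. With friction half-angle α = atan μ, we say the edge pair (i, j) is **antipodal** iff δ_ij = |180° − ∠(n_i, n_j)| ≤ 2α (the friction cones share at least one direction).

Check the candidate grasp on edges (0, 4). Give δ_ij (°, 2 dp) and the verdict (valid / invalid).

α = atan 0.25 = 14.04°;  2α = 28.07°
edge 0: e_0 = (-0.35, +2.56);  n_0 = (+0.9908, +0.1355)
edge 4: e_4 = (+3.27, -2.97);  n_4 = (-0.6723, -0.7402)
∠(n_0, n_4) = 140.03°
δ = |180° − 140.03°| = 39.97°
39.97° > 2α = 28.07°  →  invalid

δ = 39.97°, invalid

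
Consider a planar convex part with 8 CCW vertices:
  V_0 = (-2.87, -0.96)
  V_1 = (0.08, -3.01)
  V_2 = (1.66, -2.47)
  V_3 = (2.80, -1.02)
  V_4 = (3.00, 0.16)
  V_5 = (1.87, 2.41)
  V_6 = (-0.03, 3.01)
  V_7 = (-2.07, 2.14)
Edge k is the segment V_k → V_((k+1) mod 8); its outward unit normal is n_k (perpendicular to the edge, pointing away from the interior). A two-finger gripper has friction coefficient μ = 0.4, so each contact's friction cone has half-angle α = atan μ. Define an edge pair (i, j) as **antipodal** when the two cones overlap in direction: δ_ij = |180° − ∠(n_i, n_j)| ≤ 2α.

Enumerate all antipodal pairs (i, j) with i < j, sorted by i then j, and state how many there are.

count = 8; pairs: (0,4), (0,5), (1,5), (1,6), (2,6), (2,7), (3,7), (4,7)

α = atan 0.4 = 21.80°;  2α = 43.60°
n_0 = (-0.5707, -0.8212)
n_1 = (+0.3234, -0.9463)
n_2 = (+0.7861, -0.6181)
n_3 = (+0.9859, -0.1671)
n_4 = (+0.8936, +0.4488)
n_5 = (+0.3011, +0.9536)
n_6 = (-0.3923, +0.9198)
n_7 = (-0.9683, +0.2499)
  (0,1): δ = 126.33°  ·
  (0,2): δ = 93.38°  ·
  (0,3): δ = 64.82°  ·
  (0,4): δ = 28.54°  ✓
  (0,5): δ = 17.27°  ✓
  (0,6): δ = 57.89°  ·
  (0,7): δ = 110.33°  ·
  (1,2): δ = 147.04°  ·
  (1,3): δ = 118.49°  ·
  (1,4): δ = 82.20°  ·
  (1,5): δ = 36.39°  ✓
  (1,6): δ = 4.23°  ✓
  (1,7): δ = 56.66°  ·
  (2,3): δ = 151.45°  ·
  (2,4): δ = 115.16°  ·
  (2,5): δ = 69.35°  ·
  (2,6): δ = 28.73°  ✓
  (2,7): δ = 23.70°  ✓
  (3,4): δ = 143.71°  ·
  (3,5): δ = 97.91°  ·
  (3,6): δ = 57.28°  ·
  (3,7): δ = 4.85°  ✓
  (4,5): δ = 134.19°  ·
  (4,6): δ = 93.57°  ·
  (4,7): δ = 41.14°  ✓
  (5,6): δ = 139.38°  ·
  (5,7): δ = 86.94°  ·
  (6,7): δ = 127.57°  ·
antipodal pairs: 8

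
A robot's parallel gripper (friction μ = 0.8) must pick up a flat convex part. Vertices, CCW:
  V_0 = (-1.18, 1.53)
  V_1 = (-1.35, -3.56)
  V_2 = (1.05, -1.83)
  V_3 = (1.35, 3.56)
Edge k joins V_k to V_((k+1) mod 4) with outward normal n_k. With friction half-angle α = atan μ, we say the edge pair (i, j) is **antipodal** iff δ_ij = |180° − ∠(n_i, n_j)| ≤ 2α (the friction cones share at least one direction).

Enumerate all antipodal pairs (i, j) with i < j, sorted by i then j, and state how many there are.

α = atan 0.8 = 38.66°;  2α = 77.32°
n_0 = (-0.9994, +0.0334)
n_1 = (+0.5847, -0.8112)
n_2 = (+0.9985, -0.0556)
n_3 = (-0.6258, +0.7800)
  (0,1): δ = 52.30°  ✓
  (0,2): δ = 1.27°  ✓
  (0,3): δ = 130.66°  ·
  (1,2): δ = 128.97°  ·
  (1,3): δ = 2.96°  ✓
  (2,3): δ = 48.07°  ✓
antipodal pairs: 4

count = 4; pairs: (0,1), (0,2), (1,3), (2,3)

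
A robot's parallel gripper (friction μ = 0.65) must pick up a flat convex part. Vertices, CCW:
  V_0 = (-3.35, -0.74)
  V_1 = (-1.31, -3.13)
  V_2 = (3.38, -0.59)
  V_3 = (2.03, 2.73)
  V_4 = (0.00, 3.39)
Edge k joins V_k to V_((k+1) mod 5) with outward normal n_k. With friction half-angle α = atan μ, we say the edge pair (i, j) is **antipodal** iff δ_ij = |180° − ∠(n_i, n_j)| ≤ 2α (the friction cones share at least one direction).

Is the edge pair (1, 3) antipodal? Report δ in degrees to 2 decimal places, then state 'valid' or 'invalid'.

α = atan 0.65 = 33.02°;  2α = 66.05°
edge 1: e_1 = (+4.69, +2.54);  n_1 = (+0.4762, -0.8793)
edge 3: e_3 = (-2.03, +0.66);  n_3 = (+0.3092, +0.9510)
∠(n_1, n_3) = 133.55°
δ = |180° − 133.55°| = 46.45°
46.45° ≤ 2α = 66.05°  →  valid

δ = 46.45°, valid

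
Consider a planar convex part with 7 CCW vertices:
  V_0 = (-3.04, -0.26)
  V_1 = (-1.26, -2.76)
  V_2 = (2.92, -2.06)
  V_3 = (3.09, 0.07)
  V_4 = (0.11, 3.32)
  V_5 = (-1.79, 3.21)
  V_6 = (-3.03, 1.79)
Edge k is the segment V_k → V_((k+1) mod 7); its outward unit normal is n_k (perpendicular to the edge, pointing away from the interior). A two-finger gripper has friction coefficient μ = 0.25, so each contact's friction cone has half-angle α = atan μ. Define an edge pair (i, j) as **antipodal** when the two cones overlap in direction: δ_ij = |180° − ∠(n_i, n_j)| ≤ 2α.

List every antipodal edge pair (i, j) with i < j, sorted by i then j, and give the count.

count = 3; pairs: (0,3), (1,4), (2,6)

α = atan 0.25 = 14.04°;  2α = 28.07°
n_0 = (-0.8146, -0.5800)
n_1 = (+0.1652, -0.9863)
n_2 = (+0.9968, -0.0796)
n_3 = (+0.7371, +0.6758)
n_4 = (-0.0578, +0.9983)
n_5 = (-0.7532, +0.6578)
n_6 = (-1.0000, +0.0049)
  (0,1): δ = 115.94°  ·
  (0,2): δ = 40.01°  ·
  (0,3): δ = 7.07°  ✓
  (0,4): δ = 57.86°  ·
  (0,5): δ = 103.42°  ·
  (0,6): δ = 144.27°  ·
  (1,2): δ = 104.07°  ·
  (1,3): δ = 56.99°  ·
  (1,4): δ = 6.19°  ✓
  (1,5): δ = 39.36°  ·
  (1,6): δ = 80.21°  ·
  (2,3): δ = 132.92°  ·
  (2,4): δ = 82.12°  ·
  (2,5): δ = 36.57°  ·
  (2,6): δ = 4.28°  ✓
  (3,4): δ = 129.21°  ·
  (3,5): δ = 83.65°  ·
  (3,6): δ = 42.80°  ·
  (4,5): δ = 134.44°  ·
  (4,6): δ = 93.59°  ·
  (5,6): δ = 139.15°  ·
antipodal pairs: 3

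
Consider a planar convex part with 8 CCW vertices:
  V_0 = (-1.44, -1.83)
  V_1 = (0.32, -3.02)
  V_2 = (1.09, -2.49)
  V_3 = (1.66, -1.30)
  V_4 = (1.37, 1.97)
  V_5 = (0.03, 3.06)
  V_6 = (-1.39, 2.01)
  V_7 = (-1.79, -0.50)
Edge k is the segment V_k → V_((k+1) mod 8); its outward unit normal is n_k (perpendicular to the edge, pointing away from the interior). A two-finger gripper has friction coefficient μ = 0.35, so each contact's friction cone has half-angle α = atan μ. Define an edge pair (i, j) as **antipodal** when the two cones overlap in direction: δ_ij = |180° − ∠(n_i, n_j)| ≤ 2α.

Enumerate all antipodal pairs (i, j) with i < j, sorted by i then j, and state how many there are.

count = 7; pairs: (0,4), (1,5), (2,5), (2,6), (3,6), (3,7), (4,7)

α = atan 0.35 = 19.29°;  2α = 38.58°
n_0 = (-0.5601, -0.8284)
n_1 = (+0.5670, -0.8237)
n_2 = (+0.9019, -0.4320)
n_3 = (+0.9961, +0.0883)
n_4 = (+0.6310, +0.7758)
n_5 = (-0.5946, +0.8041)
n_6 = (-0.9875, +0.1574)
n_7 = (-0.9671, -0.2545)
  (0,1): δ = 111.40°  ·
  (0,2): δ = 81.53°  ·
  (0,3): δ = 50.87°  ·
  (0,4): δ = 5.06°  ✓
  (0,5): δ = 70.54°  ·
  (0,6): δ = 115.01°  ·
  (0,7): δ = 138.81°  ·
  (1,2): δ = 150.13°  ·
  (1,3): δ = 119.47°  ·
  (1,4): δ = 73.67°  ·
  (1,5): δ = 1.94°  ✓
  (1,6): δ = 46.41°  ·
  (1,7): δ = 70.20°  ·
  (2,3): δ = 149.34°  ·
  (2,4): δ = 103.53°  ·
  (2,5): δ = 27.93°  ✓
  (2,6): δ = 16.54°  ✓
  (2,7): δ = 40.34°  ·
  (3,4): δ = 134.19°  ·
  (3,5): δ = 58.59°  ·
  (3,6): δ = 14.12°  ✓
  (3,7): δ = 9.68°  ✓
  (4,5): δ = 104.39°  ·
  (4,6): δ = 59.93°  ·
  (4,7): δ = 36.13°  ✓
  (5,6): δ = 135.54°  ·
  (5,7): δ = 111.74°  ·
  (6,7): δ = 156.20°  ·
antipodal pairs: 7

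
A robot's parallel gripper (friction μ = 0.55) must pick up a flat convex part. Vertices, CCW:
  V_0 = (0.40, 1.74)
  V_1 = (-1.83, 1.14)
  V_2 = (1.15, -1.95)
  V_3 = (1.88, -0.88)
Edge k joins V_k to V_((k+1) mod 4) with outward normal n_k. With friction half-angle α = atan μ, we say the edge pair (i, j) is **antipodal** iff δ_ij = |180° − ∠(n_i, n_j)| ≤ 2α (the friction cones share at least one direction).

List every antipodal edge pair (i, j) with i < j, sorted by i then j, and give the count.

α = atan 0.55 = 28.81°;  2α = 57.62°
n_0 = (-0.2598, +0.9657)
n_1 = (-0.7198, -0.6942)
n_2 = (+0.8261, -0.5636)
n_3 = (+0.8707, +0.4918)
  (0,1): δ = 61.10°  ·
  (0,2): δ = 40.64°  ✓
  (0,3): δ = 104.40°  ·
  (1,2): δ = 78.27°  ·
  (1,3): δ = 14.50°  ✓
  (2,3): δ = 116.24°  ·
antipodal pairs: 2

count = 2; pairs: (0,2), (1,3)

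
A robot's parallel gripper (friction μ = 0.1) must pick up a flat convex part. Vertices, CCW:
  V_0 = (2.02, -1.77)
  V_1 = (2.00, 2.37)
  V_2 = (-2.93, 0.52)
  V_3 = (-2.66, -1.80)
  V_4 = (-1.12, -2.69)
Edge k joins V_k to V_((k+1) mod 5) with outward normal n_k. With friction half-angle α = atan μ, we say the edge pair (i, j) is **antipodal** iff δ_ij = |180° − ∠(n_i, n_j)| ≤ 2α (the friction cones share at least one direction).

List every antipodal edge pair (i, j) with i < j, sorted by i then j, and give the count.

count = 2; pairs: (0,2), (1,4)

α = atan 0.1 = 5.71°;  2α = 11.42°
n_0 = (+1.0000, +0.0048)
n_1 = (-0.3513, +0.9363)
n_2 = (-0.9933, -0.1156)
n_3 = (-0.5004, -0.8658)
n_4 = (+0.2812, -0.9597)
  (0,1): δ = 69.71°  ·
  (0,2): δ = 6.36°  ✓
  (0,3): δ = 59.70°  ·
  (0,4): δ = 106.05°  ·
  (1,2): δ = 103.93°  ·
  (1,3): δ = 50.59°  ·
  (1,4): δ = 4.24°  ✓
  (2,3): δ = 126.66°  ·
  (2,4): δ = 80.31°  ·
  (3,4): δ = 133.65°  ·
antipodal pairs: 2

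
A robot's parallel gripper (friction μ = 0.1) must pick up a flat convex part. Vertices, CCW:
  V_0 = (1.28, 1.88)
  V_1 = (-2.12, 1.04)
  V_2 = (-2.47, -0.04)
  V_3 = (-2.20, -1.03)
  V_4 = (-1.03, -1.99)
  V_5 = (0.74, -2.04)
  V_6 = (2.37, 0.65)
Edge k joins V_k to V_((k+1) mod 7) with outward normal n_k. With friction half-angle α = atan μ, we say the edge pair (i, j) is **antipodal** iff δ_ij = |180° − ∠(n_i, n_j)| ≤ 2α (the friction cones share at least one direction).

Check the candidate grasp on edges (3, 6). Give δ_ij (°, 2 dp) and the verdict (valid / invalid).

α = atan 0.1 = 5.71°;  2α = 11.42°
edge 3: e_3 = (+1.17, -0.96);  n_3 = (-0.6343, -0.7731)
edge 6: e_6 = (-1.09, +1.23);  n_6 = (+0.7484, +0.6632)
∠(n_3, n_6) = 170.92°
δ = |180° − 170.92°| = 9.08°
9.08° ≤ 2α = 11.42°  →  valid

δ = 9.08°, valid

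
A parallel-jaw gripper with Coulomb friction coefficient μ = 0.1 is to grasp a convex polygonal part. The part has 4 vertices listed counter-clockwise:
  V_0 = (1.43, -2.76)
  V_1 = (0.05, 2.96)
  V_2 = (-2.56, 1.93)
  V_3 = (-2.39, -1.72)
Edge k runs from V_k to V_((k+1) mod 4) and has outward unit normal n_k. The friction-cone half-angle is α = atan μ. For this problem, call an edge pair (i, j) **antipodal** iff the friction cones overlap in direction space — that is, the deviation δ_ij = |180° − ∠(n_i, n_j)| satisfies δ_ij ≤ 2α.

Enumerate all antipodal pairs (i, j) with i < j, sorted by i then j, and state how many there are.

α = atan 0.1 = 5.71°;  2α = 11.42°
n_0 = (+0.9721, +0.2345)
n_1 = (-0.3671, +0.9302)
n_2 = (-0.9989, -0.0465)
n_3 = (-0.2627, -0.9649)
  (0,1): δ = 82.03°  ·
  (0,2): δ = 10.90°  ✓
  (0,3): δ = 61.21°  ·
  (1,2): δ = 108.87°  ·
  (1,3): δ = 36.77°  ·
  (2,3): δ = 107.90°  ·
antipodal pairs: 1

count = 1; pairs: (0,2)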